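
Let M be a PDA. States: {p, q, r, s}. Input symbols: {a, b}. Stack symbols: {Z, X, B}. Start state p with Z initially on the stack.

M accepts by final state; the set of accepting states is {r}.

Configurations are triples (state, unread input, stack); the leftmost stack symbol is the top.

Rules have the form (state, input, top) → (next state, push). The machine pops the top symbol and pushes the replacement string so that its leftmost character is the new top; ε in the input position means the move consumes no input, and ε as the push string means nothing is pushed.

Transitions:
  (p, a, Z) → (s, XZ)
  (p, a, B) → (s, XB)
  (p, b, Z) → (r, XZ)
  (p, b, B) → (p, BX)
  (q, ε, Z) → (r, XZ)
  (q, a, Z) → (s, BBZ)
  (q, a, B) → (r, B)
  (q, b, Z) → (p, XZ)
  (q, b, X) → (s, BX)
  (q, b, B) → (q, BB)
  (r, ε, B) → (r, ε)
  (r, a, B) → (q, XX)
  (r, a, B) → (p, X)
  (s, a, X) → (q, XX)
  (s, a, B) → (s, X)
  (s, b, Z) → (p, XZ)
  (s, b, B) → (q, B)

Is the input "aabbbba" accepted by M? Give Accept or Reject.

Accept

One accepting computation: (p, aabbbba, Z) ⊢ (s, abbbba, XZ) ⊢ (q, bbbba, XXZ) ⊢ (s, bbba, BXXZ) ⊢ (q, bba, BXXZ) ⊢ (q, ba, BBXXZ) ⊢ (q, a, BBBXXZ) ⊢ (r, ε, BBBXXZ)
All input consumed and state r ∈ F.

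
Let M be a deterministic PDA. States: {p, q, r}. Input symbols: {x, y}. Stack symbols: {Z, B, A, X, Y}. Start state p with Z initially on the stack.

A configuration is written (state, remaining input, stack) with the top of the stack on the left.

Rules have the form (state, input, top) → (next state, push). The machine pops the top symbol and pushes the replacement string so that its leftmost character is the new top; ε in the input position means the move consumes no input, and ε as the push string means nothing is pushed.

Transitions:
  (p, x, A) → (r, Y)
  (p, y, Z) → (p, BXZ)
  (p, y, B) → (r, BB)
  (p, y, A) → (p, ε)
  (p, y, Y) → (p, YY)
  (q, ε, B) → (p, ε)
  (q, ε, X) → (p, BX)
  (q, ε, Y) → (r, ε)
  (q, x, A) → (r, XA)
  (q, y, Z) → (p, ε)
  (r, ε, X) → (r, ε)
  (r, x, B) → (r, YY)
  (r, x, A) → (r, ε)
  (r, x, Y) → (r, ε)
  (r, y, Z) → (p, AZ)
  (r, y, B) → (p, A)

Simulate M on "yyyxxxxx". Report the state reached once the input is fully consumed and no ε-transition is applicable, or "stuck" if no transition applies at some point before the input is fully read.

r

(p, yyyxxxxx, Z) ⊢ (p, yyxxxxx, BXZ) ⊢ (r, yxxxxx, BBXZ) ⊢ (p, xxxxx, ABXZ) ⊢ (r, xxxx, YBXZ) ⊢ (r, xxx, BXZ) ⊢ (r, xx, YYXZ) ⊢ (r, x, YXZ) ⊢ (r, ε, XZ) ⊢ (r, ε, Z)
All input consumed; M is in state r.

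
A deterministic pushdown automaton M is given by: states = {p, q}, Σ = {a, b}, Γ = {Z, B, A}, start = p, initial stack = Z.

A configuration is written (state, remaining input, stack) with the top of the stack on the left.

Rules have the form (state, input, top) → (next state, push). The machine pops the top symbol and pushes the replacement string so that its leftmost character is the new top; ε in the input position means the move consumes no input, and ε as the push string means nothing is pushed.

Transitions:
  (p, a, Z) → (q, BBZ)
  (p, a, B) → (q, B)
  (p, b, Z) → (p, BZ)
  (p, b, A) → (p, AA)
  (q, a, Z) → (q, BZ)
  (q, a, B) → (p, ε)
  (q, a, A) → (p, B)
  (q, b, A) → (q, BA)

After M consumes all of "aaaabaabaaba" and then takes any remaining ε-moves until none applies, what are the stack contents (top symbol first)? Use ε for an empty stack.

(p, aaaabaabaaba, Z)
  read a, top Z: go to q, push BBZ → (q, aaabaabaaba, BBZ)
  read a, top B: go to p, push ε → (p, aabaabaaba, BZ)
  read a, top B: go to q, push B → (q, abaabaaba, BZ)
  read a, top B: go to p, push ε → (p, baabaaba, Z)
  read b, top Z: go to p, push BZ → (p, aabaaba, BZ)
  read a, top B: go to q, push B → (q, abaaba, BZ)
  read a, top B: go to p, push ε → (p, baaba, Z)
  read b, top Z: go to p, push BZ → (p, aaba, BZ)
  read a, top B: go to q, push B → (q, aba, BZ)
  read a, top B: go to p, push ε → (p, ba, Z)
  read b, top Z: go to p, push BZ → (p, a, BZ)
  read a, top B: go to q, push B → (q, ε, BZ)
All input consumed in state q with stack BZ.

BZ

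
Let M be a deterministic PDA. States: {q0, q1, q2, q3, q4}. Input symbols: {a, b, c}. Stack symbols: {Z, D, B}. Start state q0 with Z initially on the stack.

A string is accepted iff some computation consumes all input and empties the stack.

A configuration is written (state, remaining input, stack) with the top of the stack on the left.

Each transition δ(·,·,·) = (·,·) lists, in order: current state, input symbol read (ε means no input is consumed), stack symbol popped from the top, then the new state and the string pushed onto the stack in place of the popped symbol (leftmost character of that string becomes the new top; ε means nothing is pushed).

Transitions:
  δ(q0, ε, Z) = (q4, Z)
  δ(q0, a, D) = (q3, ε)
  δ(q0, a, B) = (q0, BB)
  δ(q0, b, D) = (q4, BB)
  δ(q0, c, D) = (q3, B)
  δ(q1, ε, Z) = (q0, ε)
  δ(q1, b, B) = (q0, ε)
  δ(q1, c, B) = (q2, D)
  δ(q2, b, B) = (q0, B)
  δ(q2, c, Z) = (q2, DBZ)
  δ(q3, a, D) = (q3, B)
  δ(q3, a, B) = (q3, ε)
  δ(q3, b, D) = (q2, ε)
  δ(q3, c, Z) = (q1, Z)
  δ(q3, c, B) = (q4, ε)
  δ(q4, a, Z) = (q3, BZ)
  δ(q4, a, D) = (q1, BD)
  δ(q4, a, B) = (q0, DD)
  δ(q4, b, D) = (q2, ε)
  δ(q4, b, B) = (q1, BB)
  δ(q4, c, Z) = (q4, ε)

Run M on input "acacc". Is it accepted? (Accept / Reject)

Accept

(q0, acacc, Z)
  ε-move, top Z: go to q4, push Z → (q4, acacc, Z)
  read a, top Z: go to q3, push BZ → (q3, cacc, BZ)
  read c, top B: go to q4, push ε → (q4, acc, Z)
  read a, top Z: go to q3, push BZ → (q3, cc, BZ)
  read c, top B: go to q4, push ε → (q4, c, Z)
  read c, top Z: go to q4, push ε → (q4, ε, ε)
All input consumed and the stack is empty.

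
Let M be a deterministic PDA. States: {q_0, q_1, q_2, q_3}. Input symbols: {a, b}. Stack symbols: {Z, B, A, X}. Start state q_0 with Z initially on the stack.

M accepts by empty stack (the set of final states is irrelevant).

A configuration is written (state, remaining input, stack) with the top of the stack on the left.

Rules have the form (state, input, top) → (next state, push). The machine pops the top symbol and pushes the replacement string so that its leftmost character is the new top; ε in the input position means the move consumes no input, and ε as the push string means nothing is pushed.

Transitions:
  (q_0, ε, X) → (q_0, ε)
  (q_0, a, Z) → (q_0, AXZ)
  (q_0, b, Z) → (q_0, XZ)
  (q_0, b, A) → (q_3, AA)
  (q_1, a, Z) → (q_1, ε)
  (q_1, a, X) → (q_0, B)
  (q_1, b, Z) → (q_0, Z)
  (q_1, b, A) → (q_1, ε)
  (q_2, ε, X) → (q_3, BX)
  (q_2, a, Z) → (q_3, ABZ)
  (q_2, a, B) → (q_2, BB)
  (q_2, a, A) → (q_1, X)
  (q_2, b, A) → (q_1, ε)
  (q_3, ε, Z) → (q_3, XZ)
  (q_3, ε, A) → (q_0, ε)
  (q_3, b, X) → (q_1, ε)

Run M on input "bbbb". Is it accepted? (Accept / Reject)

(q_0, bbbb, Z)
  read b, top Z: go to q_0, push XZ → (q_0, bbb, XZ)
  ε-move, top X: go to q_0, push ε → (q_0, bbb, Z)
  read b, top Z: go to q_0, push XZ → (q_0, bb, XZ)
  ε-move, top X: go to q_0, push ε → (q_0, bb, Z)
  read b, top Z: go to q_0, push XZ → (q_0, b, XZ)
  ε-move, top X: go to q_0, push ε → (q_0, b, Z)
  read b, top Z: go to q_0, push XZ → (q_0, ε, XZ)
  ε-move, top X: go to q_0, push ε → (q_0, ε, Z)
All input consumed; stack is Z, not empty, and no further ε-move applies.

Reject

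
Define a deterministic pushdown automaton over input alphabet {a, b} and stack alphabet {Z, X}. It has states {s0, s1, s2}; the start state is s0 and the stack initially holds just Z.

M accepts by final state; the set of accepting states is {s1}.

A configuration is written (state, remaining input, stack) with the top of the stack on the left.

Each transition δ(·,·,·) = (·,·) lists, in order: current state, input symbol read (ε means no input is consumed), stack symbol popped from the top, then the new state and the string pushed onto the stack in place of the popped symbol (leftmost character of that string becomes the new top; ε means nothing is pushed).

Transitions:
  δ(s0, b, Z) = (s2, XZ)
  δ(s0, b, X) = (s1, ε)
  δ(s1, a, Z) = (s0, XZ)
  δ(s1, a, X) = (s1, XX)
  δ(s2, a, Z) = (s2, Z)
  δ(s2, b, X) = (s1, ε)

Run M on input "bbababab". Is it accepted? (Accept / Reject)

Accept

(s0, bbababab, Z) ⊢ (s2, bababab, XZ) ⊢ (s1, ababab, Z) ⊢ (s0, babab, XZ) ⊢ (s1, abab, Z) ⊢ (s0, bab, XZ) ⊢ (s1, ab, Z) ⊢ (s0, b, XZ) ⊢ (s1, ε, Z)
All input consumed; state s1 ∈ F.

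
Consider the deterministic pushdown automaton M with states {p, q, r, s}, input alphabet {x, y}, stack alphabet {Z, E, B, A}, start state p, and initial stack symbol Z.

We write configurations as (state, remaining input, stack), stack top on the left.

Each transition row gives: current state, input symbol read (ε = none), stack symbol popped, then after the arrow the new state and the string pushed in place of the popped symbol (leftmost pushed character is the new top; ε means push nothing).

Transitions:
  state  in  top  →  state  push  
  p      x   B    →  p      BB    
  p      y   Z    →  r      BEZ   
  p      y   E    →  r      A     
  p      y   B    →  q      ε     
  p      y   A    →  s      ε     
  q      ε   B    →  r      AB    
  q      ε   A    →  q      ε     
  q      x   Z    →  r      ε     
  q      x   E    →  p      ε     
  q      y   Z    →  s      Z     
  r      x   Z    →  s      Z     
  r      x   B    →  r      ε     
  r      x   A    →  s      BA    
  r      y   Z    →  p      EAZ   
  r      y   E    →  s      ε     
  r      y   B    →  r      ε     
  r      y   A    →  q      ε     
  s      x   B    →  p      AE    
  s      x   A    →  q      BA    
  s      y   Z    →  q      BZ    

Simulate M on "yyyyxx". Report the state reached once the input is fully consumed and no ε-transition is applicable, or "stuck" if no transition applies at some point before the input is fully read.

(p, yyyyxx, Z)
  read y, top Z: go to r, push BEZ → (r, yyyxx, BEZ)
  read y, top B: go to r, push ε → (r, yyxx, EZ)
  read y, top E: go to s, push ε → (s, yxx, Z)
  read y, top Z: go to q, push BZ → (q, xx, BZ)
  ε-move, top B: go to r, push AB → (r, xx, ABZ)
  read x, top A: go to s, push BA → (s, x, BABZ)
  read x, top B: go to p, push AE → (p, ε, AEABZ)
All input consumed; M is in state p.

p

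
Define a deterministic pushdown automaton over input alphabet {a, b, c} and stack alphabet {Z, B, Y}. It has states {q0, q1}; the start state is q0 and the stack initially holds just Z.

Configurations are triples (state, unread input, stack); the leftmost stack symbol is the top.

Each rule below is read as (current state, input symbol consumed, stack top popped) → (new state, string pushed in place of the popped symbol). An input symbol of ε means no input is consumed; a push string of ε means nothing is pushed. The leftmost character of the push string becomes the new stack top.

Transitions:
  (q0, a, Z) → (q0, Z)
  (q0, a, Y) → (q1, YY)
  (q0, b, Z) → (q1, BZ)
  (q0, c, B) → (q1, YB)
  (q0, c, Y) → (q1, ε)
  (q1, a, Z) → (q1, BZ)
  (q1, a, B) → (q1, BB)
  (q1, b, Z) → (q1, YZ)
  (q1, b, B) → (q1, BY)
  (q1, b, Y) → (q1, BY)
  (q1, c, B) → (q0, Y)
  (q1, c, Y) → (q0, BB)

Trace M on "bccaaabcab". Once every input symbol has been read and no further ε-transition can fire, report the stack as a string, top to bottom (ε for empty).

(q0, bccaaabcab, Z)
  read b, top Z: go to q1, push BZ → (q1, ccaaabcab, BZ)
  read c, top B: go to q0, push Y → (q0, caaabcab, YZ)
  read c, top Y: go to q1, push ε → (q1, aaabcab, Z)
  read a, top Z: go to q1, push BZ → (q1, aabcab, BZ)
  read a, top B: go to q1, push BB → (q1, abcab, BBZ)
  read a, top B: go to q1, push BB → (q1, bcab, BBBZ)
  read b, top B: go to q1, push BY → (q1, cab, BYBBZ)
  read c, top B: go to q0, push Y → (q0, ab, YYBBZ)
  read a, top Y: go to q1, push YY → (q1, b, YYYBBZ)
  read b, top Y: go to q1, push BY → (q1, ε, BYYYBBZ)
All input consumed in state q1 with stack BYYYBBZ.

BYYYBBZ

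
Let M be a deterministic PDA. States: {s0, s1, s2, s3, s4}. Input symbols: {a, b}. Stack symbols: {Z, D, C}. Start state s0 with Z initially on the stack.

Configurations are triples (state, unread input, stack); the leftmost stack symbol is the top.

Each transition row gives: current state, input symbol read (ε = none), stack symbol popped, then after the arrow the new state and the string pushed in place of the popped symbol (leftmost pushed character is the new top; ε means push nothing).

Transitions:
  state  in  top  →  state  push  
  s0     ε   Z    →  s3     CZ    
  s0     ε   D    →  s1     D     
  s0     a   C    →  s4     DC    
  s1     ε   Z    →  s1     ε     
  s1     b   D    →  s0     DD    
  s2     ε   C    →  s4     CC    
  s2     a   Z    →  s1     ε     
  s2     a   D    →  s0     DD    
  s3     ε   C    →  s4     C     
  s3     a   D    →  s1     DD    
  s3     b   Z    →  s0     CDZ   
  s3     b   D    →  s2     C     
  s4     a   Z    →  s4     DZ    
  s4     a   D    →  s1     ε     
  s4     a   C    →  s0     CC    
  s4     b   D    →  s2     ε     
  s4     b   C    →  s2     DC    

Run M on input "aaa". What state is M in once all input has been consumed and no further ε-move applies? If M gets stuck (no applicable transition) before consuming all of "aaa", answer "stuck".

s1

(s0, aaa, Z) ⊢ (s3, aaa, CZ) ⊢ (s4, aaa, CZ) ⊢ (s0, aa, CCZ) ⊢ (s4, a, DCCZ) ⊢ (s1, ε, CCZ)
All input consumed; M is in state s1.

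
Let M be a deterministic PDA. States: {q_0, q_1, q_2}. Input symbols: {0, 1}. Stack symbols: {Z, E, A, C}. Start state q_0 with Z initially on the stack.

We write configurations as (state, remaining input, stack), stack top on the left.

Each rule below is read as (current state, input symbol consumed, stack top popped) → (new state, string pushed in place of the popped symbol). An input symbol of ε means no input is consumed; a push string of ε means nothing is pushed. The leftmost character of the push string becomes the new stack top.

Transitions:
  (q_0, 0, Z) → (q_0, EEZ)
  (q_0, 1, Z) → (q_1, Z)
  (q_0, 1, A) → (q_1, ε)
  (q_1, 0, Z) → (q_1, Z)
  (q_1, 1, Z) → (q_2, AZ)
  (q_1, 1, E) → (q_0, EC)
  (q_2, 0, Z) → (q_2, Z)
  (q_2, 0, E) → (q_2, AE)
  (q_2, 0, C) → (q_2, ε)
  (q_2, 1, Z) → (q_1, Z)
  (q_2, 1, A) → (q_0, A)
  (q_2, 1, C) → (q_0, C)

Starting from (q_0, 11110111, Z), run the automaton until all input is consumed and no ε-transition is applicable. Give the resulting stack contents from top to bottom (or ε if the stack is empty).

(q_0, 11110111, Z) ⊢ (q_1, 1110111, Z) ⊢ (q_2, 110111, AZ) ⊢ (q_0, 10111, AZ) ⊢ (q_1, 0111, Z) ⊢ (q_1, 111, Z) ⊢ (q_2, 11, AZ) ⊢ (q_0, 1, AZ) ⊢ (q_1, ε, Z)
All input consumed in state q_1 with stack Z.

Z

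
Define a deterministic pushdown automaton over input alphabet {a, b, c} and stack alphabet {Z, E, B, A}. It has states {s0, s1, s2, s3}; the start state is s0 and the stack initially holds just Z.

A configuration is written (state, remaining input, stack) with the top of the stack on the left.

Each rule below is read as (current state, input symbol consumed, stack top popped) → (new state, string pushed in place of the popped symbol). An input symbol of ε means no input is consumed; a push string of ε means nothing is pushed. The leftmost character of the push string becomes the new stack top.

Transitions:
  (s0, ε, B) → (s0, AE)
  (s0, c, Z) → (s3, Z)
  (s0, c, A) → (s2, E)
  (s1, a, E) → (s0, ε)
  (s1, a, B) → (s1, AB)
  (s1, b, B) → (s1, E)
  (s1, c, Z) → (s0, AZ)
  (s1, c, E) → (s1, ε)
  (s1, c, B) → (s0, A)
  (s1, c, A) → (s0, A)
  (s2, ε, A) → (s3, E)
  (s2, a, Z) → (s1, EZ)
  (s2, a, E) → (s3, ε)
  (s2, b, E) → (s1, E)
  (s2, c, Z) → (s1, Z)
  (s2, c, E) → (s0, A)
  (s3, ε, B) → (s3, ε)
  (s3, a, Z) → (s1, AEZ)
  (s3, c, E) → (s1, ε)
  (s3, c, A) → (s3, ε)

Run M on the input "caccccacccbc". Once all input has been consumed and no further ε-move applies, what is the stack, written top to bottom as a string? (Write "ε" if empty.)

Z

(s0, caccccacccbc, Z)
  read c, top Z: go to s3, push Z → (s3, accccacccbc, Z)
  read a, top Z: go to s1, push AEZ → (s1, ccccacccbc, AEZ)
  read c, top A: go to s0, push A → (s0, cccacccbc, AEZ)
  read c, top A: go to s2, push E → (s2, ccacccbc, EEZ)
  read c, top E: go to s0, push A → (s0, cacccbc, AEZ)
  read c, top A: go to s2, push E → (s2, acccbc, EEZ)
  read a, top E: go to s3, push ε → (s3, cccbc, EZ)
  read c, top E: go to s1, push ε → (s1, ccbc, Z)
  read c, top Z: go to s0, push AZ → (s0, cbc, AZ)
  read c, top A: go to s2, push E → (s2, bc, EZ)
  read b, top E: go to s1, push E → (s1, c, EZ)
  read c, top E: go to s1, push ε → (s1, ε, Z)
All input consumed in state s1 with stack Z.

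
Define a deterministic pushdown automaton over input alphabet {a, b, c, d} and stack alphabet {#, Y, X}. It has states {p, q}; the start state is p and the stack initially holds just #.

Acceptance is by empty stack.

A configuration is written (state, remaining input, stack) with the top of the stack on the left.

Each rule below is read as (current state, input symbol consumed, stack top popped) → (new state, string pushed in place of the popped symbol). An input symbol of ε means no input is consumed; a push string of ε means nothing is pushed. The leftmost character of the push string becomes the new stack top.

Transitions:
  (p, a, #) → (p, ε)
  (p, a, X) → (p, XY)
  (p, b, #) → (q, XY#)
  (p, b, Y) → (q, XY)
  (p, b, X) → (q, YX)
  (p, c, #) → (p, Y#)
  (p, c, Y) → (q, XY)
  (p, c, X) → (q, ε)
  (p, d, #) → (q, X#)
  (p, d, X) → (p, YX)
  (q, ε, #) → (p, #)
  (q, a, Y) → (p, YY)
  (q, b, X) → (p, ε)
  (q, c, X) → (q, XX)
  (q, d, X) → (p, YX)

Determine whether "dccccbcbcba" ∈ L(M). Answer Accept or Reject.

(p, dccccbcbcba, #)
  read d, top #: go to q, push X# → (q, ccccbcbcba, X#)
  read c, top X: go to q, push XX → (q, cccbcbcba, XX#)
  read c, top X: go to q, push XX → (q, ccbcbcba, XXX#)
  read c, top X: go to q, push XX → (q, cbcbcba, XXXX#)
  read c, top X: go to q, push XX → (q, bcbcba, XXXXX#)
  read b, top X: go to p, push ε → (p, cbcba, XXXX#)
  read c, top X: go to q, push ε → (q, bcba, XXX#)
  read b, top X: go to p, push ε → (p, cba, XX#)
  read c, top X: go to q, push ε → (q, ba, X#)
  read b, top X: go to p, push ε → (p, a, #)
  read a, top #: go to p, push ε → (p, ε, ε)
All input consumed and the stack is empty.

Accept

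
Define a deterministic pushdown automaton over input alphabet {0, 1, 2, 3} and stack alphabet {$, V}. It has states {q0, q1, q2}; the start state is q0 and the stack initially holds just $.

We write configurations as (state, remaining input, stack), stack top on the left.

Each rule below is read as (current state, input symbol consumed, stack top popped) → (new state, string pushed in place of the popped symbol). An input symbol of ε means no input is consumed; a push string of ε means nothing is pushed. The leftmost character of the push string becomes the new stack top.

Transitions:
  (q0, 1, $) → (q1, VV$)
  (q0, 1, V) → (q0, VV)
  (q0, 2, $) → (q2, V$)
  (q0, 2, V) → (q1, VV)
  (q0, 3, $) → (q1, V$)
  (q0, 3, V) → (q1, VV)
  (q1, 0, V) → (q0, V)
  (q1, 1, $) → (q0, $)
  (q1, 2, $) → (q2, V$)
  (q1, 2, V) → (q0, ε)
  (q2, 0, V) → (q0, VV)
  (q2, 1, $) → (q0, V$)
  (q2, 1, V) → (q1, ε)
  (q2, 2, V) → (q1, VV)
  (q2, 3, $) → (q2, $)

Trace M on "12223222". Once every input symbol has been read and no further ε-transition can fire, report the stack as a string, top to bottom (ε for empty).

(q0, 12223222, $) ⊢ (q1, 2223222, VV$) ⊢ (q0, 223222, V$) ⊢ (q1, 23222, VV$) ⊢ (q0, 3222, V$) ⊢ (q1, 222, VV$) ⊢ (q0, 22, V$) ⊢ (q1, 2, VV$) ⊢ (q0, ε, V$)
All input consumed in state q0 with stack V$.

V$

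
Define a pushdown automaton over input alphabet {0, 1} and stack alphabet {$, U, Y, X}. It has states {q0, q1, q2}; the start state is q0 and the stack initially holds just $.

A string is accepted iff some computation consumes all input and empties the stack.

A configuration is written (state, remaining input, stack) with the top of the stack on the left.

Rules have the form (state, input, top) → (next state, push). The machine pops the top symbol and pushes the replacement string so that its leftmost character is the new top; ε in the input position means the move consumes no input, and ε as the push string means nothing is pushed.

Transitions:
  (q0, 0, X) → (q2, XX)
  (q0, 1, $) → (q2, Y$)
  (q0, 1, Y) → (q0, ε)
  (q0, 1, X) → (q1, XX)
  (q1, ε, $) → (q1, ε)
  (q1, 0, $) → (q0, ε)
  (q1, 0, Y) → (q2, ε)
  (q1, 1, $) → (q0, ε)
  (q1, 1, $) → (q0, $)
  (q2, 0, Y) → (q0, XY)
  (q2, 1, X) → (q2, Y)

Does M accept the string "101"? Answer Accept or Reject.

No computation consumes all input and empties the stack.

Reject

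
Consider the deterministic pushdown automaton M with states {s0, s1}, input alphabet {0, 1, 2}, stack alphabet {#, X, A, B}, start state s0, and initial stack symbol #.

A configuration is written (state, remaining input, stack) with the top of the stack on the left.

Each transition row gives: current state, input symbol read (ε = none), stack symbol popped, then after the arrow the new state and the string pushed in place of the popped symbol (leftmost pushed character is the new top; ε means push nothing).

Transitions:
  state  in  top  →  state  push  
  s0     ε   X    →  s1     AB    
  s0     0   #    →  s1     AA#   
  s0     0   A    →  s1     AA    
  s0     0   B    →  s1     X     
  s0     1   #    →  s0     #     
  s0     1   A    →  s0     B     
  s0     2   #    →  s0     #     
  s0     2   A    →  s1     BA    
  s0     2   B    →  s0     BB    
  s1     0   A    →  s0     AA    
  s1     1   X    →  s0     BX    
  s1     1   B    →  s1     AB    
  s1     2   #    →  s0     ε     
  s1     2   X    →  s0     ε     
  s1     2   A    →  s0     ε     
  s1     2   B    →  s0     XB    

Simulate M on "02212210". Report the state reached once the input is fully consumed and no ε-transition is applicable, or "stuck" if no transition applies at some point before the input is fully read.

stuck

(s0, 02212210, #)
  read 0, top #: go to s1, push AA# → (s1, 2212210, AA#)
  read 2, top A: go to s0, push ε → (s0, 212210, A#)
  read 2, top A: go to s1, push BA → (s1, 12210, BA#)
  read 1, top B: go to s1, push AB → (s1, 2210, ABA#)
  read 2, top A: go to s0, push ε → (s0, 210, BA#)
  read 2, top B: go to s0, push BB → (s0, 10, BBA#)
No transition for (s0, 1, top B); M blocks with input 10 remaining.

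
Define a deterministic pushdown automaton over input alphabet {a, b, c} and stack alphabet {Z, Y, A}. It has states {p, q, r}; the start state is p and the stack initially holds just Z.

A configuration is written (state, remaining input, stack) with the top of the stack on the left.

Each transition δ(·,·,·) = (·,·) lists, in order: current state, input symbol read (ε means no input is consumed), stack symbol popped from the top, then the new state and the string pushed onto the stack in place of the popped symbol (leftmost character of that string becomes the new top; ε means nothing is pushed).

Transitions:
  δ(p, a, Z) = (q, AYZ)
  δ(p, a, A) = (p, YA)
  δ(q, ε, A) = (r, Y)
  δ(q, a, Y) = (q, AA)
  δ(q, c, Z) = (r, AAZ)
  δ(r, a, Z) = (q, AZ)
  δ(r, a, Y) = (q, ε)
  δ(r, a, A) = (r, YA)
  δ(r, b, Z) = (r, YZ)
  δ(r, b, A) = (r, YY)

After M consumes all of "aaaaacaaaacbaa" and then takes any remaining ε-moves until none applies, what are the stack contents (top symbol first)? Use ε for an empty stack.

YAAZ

(p, aaaaacaaaacbaa, Z)
  read a, top Z: go to q, push AYZ → (q, aaaacaaaacbaa, AYZ)
  ε-move, top A: go to r, push Y → (r, aaaacaaaacbaa, YYZ)
  read a, top Y: go to q, push ε → (q, aaacaaaacbaa, YZ)
  read a, top Y: go to q, push AA → (q, aacaaaacbaa, AAZ)
  ε-move, top A: go to r, push Y → (r, aacaaaacbaa, YAZ)
  read a, top Y: go to q, push ε → (q, acaaaacbaa, AZ)
  ε-move, top A: go to r, push Y → (r, acaaaacbaa, YZ)
  read a, top Y: go to q, push ε → (q, caaaacbaa, Z)
  read c, top Z: go to r, push AAZ → (r, aaaacbaa, AAZ)
  read a, top A: go to r, push YA → (r, aaacbaa, YAAZ)
  read a, top Y: go to q, push ε → (q, aacbaa, AAZ)
  ε-move, top A: go to r, push Y → (r, aacbaa, YAZ)
  read a, top Y: go to q, push ε → (q, acbaa, AZ)
  ε-move, top A: go to r, push Y → (r, acbaa, YZ)
  read a, top Y: go to q, push ε → (q, cbaa, Z)
  read c, top Z: go to r, push AAZ → (r, baa, AAZ)
  read b, top A: go to r, push YY → (r, aa, YYAZ)
  read a, top Y: go to q, push ε → (q, a, YAZ)
  read a, top Y: go to q, push AA → (q, ε, AAAZ)
  ε-move, top A: go to r, push Y → (r, ε, YAAZ)
All input consumed in state r with stack YAAZ.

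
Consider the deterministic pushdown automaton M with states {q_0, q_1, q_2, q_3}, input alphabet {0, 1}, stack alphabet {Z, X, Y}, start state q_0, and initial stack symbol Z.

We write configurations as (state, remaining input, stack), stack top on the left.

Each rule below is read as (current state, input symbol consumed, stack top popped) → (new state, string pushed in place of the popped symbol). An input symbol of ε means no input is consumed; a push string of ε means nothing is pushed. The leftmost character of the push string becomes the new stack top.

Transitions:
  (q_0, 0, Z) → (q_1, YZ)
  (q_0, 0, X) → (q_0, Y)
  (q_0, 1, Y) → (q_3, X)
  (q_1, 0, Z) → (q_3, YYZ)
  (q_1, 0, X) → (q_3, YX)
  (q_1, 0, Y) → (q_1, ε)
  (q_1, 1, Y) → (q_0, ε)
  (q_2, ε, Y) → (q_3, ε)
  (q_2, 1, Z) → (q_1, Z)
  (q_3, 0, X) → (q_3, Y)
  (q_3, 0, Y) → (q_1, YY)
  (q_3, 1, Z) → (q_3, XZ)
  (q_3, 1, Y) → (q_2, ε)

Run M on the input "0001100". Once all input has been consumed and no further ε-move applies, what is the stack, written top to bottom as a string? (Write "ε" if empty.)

(q_0, 0001100, Z) ⊢ (q_1, 001100, YZ) ⊢ (q_1, 01100, Z) ⊢ (q_3, 1100, YYZ) ⊢ (q_2, 100, YZ) ⊢ (q_3, 100, Z) ⊢ (q_3, 00, XZ) ⊢ (q_3, 0, YZ) ⊢ (q_1, ε, YYZ)
All input consumed in state q_1 with stack YYZ.

YYZ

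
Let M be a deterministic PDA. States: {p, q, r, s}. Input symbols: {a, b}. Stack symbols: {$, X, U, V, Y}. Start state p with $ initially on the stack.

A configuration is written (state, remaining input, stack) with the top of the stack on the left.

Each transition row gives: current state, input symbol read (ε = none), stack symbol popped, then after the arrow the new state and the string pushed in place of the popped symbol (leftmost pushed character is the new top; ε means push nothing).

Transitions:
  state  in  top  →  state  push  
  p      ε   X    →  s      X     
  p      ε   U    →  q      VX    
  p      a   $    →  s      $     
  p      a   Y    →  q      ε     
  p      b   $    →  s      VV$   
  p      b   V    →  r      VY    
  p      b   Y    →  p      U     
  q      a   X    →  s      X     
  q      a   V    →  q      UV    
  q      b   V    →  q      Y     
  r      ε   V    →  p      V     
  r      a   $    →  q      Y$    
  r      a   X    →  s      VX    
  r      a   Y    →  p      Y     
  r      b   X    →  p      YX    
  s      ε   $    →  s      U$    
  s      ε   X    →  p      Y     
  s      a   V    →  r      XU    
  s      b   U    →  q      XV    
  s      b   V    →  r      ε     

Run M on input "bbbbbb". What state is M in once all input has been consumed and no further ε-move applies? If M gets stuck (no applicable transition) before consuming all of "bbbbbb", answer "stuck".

p

(p, bbbbbb, $)
  read b, top $: go to s, push VV$ → (s, bbbbb, VV$)
  read b, top V: go to r, push ε → (r, bbbb, V$)
  ε-move, top V: go to p, push V → (p, bbbb, V$)
  read b, top V: go to r, push VY → (r, bbb, VY$)
  ε-move, top V: go to p, push V → (p, bbb, VY$)
  read b, top V: go to r, push VY → (r, bb, VYY$)
  ε-move, top V: go to p, push V → (p, bb, VYY$)
  read b, top V: go to r, push VY → (r, b, VYYY$)
  ε-move, top V: go to p, push V → (p, b, VYYY$)
  read b, top V: go to r, push VY → (r, ε, VYYYY$)
  ε-move, top V: go to p, push V → (p, ε, VYYYY$)
All input consumed; M is in state p.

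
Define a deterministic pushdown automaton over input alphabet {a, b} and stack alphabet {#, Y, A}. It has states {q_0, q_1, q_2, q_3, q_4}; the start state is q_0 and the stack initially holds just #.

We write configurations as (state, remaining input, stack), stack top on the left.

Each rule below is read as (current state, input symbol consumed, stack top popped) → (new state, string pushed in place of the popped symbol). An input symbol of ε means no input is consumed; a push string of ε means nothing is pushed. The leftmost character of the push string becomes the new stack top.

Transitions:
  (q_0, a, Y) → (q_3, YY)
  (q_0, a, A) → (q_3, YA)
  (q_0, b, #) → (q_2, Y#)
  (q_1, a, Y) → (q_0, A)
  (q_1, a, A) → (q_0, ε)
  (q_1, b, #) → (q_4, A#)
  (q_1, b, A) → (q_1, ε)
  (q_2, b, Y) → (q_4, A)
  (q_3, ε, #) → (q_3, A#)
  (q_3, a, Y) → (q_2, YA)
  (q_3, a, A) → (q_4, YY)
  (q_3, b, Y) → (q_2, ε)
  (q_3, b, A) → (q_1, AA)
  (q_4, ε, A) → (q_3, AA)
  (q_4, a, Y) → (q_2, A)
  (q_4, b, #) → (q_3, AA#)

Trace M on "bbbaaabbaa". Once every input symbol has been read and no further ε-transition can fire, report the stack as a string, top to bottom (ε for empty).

(q_0, bbbaaabbaa, #) ⊢ (q_2, bbaaabbaa, Y#) ⊢ (q_4, baaabbaa, A#) ⊢ (q_3, baaabbaa, AA#) ⊢ (q_1, aaabbaa, AAA#) ⊢ (q_0, aabbaa, AA#) ⊢ (q_3, abbaa, YAA#) ⊢ (q_2, bbaa, YAAA#) ⊢ (q_4, baa, AAAA#) ⊢ (q_3, baa, AAAAA#) ⊢ (q_1, aa, AAAAAA#) ⊢ (q_0, a, AAAAA#) ⊢ (q_3, ε, YAAAAA#)
All input consumed in state q_3 with stack YAAAAA#.

YAAAAA#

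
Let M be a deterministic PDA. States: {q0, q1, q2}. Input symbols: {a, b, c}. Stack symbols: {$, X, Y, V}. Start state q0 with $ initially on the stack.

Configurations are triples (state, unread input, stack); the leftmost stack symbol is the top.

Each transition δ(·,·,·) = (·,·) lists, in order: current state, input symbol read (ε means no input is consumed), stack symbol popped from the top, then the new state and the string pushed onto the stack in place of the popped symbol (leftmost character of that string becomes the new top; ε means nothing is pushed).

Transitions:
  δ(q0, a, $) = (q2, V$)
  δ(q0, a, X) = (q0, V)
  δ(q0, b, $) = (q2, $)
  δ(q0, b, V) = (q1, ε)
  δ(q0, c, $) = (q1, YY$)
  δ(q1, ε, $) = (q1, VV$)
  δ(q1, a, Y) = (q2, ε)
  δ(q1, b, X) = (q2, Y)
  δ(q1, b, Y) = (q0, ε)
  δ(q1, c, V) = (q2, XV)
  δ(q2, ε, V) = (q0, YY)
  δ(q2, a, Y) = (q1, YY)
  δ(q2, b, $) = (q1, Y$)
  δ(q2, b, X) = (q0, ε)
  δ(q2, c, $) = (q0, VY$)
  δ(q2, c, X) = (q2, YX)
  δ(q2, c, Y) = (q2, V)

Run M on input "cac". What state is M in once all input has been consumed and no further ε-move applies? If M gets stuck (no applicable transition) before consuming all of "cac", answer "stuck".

q0

(q0, cac, $) ⊢ (q1, ac, YY$) ⊢ (q2, c, Y$) ⊢ (q2, ε, V$) ⊢ (q0, ε, YY$)
All input consumed; M is in state q0.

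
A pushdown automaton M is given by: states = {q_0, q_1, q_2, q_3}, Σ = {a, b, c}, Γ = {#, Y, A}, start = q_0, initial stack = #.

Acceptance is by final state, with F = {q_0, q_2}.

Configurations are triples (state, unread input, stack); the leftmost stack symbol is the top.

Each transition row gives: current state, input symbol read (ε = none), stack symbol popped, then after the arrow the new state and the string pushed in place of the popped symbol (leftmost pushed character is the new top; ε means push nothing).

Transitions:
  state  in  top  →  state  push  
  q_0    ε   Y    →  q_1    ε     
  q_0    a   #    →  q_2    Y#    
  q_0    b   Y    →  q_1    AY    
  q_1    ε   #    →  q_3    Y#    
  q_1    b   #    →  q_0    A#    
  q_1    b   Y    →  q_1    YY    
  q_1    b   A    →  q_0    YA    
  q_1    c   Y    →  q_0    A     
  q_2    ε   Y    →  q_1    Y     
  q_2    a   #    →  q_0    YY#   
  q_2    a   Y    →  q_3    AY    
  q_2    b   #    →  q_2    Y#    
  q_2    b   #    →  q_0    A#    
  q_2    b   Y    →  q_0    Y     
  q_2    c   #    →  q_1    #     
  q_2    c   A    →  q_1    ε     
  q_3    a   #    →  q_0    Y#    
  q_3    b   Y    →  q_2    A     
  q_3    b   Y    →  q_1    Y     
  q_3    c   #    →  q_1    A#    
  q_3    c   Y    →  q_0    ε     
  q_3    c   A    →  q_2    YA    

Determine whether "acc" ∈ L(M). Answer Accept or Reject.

Reject

No computation consumes all input and reaches a final state.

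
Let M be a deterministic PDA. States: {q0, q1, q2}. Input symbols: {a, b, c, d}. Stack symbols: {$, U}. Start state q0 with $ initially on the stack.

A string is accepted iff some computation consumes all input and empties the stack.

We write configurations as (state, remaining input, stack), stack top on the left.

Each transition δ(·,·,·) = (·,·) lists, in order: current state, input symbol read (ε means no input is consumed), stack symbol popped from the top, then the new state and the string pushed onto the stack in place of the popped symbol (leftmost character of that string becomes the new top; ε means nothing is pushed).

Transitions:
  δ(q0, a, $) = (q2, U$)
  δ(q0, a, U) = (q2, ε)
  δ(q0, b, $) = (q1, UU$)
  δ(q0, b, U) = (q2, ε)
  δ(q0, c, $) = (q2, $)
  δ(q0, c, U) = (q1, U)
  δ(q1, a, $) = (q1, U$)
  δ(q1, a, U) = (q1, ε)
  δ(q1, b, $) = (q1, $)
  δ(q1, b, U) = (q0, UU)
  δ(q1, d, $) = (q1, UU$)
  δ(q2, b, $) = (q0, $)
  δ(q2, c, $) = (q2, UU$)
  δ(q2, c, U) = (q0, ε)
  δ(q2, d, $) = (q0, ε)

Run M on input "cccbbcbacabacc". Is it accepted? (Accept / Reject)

(q0, cccbbcbacabacc, $) ⊢ (q2, ccbbcbacabacc, $) ⊢ (q2, cbbcbacabacc, UU$) ⊢ (q0, bbcbacabacc, U$) ⊢ (q2, bcbacabacc, $) ⊢ (q0, cbacabacc, $) ⊢ (q2, bacabacc, $) ⊢ (q0, acabacc, $) ⊢ (q2, cabacc, U$) ⊢ (q0, abacc, $) ⊢ (q2, bacc, U$)
No transition applies at (q2, bacc, U$); input not fully consumed.

Reject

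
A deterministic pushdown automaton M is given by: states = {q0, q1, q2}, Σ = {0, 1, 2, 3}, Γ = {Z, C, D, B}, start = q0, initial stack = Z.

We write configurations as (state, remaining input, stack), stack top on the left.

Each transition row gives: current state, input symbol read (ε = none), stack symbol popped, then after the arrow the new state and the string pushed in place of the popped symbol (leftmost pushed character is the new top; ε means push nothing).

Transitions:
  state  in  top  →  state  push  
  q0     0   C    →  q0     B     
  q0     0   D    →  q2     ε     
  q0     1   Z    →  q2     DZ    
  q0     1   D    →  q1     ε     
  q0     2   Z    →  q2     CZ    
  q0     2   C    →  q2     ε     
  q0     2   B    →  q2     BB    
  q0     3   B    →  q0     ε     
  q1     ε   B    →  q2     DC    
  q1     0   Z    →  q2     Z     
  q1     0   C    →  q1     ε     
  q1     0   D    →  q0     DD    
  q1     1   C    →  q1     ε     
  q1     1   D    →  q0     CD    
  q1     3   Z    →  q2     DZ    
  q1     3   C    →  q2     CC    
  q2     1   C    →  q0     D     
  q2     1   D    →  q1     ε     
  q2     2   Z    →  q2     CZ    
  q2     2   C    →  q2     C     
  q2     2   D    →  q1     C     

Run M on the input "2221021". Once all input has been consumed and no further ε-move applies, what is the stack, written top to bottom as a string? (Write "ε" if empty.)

(q0, 2221021, Z)
  read 2, top Z: go to q2, push CZ → (q2, 221021, CZ)
  read 2, top C: go to q2, push C → (q2, 21021, CZ)
  read 2, top C: go to q2, push C → (q2, 1021, CZ)
  read 1, top C: go to q0, push D → (q0, 021, DZ)
  read 0, top D: go to q2, push ε → (q2, 21, Z)
  read 2, top Z: go to q2, push CZ → (q2, 1, CZ)
  read 1, top C: go to q0, push D → (q0, ε, DZ)
All input consumed in state q0 with stack DZ.

DZ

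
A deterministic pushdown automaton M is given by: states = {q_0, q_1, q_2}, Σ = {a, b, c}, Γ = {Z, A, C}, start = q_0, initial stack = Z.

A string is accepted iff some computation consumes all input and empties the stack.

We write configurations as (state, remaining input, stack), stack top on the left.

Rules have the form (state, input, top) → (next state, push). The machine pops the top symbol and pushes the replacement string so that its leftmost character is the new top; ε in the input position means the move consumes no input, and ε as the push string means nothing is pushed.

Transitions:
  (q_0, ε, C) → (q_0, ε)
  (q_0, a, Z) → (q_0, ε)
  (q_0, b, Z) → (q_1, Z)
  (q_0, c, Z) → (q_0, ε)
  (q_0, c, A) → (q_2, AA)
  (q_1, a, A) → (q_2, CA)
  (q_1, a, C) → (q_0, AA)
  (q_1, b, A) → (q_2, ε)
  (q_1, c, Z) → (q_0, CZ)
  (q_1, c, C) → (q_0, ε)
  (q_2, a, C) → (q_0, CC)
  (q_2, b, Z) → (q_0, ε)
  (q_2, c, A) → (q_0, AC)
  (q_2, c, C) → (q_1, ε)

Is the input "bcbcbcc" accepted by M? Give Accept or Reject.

Accept

(q_0, bcbcbcc, Z) ⊢ (q_1, cbcbcc, Z) ⊢ (q_0, bcbcc, CZ) ⊢ (q_0, bcbcc, Z) ⊢ (q_1, cbcc, Z) ⊢ (q_0, bcc, CZ) ⊢ (q_0, bcc, Z) ⊢ (q_1, cc, Z) ⊢ (q_0, c, CZ) ⊢ (q_0, c, Z) ⊢ (q_0, ε, ε)
All input consumed and the stack is empty.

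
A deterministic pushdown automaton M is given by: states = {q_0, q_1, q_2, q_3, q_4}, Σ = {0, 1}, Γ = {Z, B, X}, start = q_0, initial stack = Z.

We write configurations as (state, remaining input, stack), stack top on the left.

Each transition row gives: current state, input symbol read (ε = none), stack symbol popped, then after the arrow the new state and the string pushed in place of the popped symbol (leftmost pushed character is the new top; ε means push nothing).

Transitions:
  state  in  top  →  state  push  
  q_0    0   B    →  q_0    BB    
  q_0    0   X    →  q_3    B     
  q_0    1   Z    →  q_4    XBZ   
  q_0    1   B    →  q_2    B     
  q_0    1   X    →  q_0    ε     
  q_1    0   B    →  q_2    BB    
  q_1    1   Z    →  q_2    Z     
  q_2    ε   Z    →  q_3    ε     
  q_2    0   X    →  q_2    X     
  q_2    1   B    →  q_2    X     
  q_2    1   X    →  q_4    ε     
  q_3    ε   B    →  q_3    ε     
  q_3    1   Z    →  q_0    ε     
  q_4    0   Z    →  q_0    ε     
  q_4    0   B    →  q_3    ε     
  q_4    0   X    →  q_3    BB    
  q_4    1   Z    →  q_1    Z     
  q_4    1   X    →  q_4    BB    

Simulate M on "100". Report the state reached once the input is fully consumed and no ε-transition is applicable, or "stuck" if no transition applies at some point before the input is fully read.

(q_0, 100, Z)
  read 1, top Z: go to q_4, push XBZ → (q_4, 00, XBZ)
  read 0, top X: go to q_3, push BB → (q_3, 0, BBBZ)
  ε-move, top B: go to q_3, push ε → (q_3, 0, BBZ)
  ε-move, top B: go to q_3, push ε → (q_3, 0, BZ)
  ε-move, top B: go to q_3, push ε → (q_3, 0, Z)
No transition for (q_3, 0, top Z); M blocks with input 0 remaining.

stuck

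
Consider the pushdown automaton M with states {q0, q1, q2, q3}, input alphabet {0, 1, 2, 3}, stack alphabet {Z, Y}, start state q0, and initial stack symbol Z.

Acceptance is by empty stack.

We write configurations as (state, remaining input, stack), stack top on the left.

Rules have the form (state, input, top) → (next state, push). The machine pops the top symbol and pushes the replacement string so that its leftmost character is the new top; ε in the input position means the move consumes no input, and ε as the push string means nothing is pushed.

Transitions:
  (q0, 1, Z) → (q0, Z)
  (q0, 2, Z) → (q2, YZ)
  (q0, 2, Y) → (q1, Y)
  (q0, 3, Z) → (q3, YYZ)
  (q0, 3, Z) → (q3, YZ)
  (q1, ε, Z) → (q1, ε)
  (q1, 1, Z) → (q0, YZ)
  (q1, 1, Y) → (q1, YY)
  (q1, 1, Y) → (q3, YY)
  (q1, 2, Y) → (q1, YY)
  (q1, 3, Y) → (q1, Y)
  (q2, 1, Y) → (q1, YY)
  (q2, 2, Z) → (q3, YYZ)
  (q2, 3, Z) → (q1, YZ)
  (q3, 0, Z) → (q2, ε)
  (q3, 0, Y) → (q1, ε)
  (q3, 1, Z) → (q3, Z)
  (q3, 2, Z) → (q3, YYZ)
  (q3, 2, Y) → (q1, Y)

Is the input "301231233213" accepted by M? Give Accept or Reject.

No computation consumes all input and empties the stack.

Reject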